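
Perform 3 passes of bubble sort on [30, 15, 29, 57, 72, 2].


Initial: [30, 15, 29, 57, 72, 2]
Pass 1: [15, 29, 30, 57, 2, 72] (3 swaps)
Pass 2: [15, 29, 30, 2, 57, 72] (1 swaps)
Pass 3: [15, 29, 2, 30, 57, 72] (1 swaps)

After 3 passes: [15, 29, 2, 30, 57, 72]


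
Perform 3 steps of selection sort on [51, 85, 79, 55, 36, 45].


Initial: [51, 85, 79, 55, 36, 45]
Step 1: min=36 at 4
  Swap: [36, 85, 79, 55, 51, 45]
Step 2: min=45 at 5
  Swap: [36, 45, 79, 55, 51, 85]
Step 3: min=51 at 4
  Swap: [36, 45, 51, 55, 79, 85]

After 3 steps: [36, 45, 51, 55, 79, 85]


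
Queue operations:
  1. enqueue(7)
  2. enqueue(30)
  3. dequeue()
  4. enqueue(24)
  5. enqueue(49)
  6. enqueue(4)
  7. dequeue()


enqueue(7) -> [7]
enqueue(30) -> [7, 30]
dequeue()->7, [30]
enqueue(24) -> [30, 24]
enqueue(49) -> [30, 24, 49]
enqueue(4) -> [30, 24, 49, 4]
dequeue()->30, [24, 49, 4]

Final queue: [24, 49, 4]


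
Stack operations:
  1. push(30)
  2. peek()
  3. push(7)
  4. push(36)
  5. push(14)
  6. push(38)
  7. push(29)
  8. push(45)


push(30) -> [30]
peek()->30
push(7) -> [30, 7]
push(36) -> [30, 7, 36]
push(14) -> [30, 7, 36, 14]
push(38) -> [30, 7, 36, 14, 38]
push(29) -> [30, 7, 36, 14, 38, 29]
push(45) -> [30, 7, 36, 14, 38, 29, 45]

Final stack: [30, 7, 36, 14, 38, 29, 45]


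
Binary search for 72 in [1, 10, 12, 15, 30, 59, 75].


Step 1: lo=0, hi=6, mid=3, val=15
Step 2: lo=4, hi=6, mid=5, val=59
Step 3: lo=6, hi=6, mid=6, val=75

Not found


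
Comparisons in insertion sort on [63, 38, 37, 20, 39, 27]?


Algorithm: insertion sort
Input: [63, 38, 37, 20, 39, 27]
Sorted: [20, 27, 37, 38, 39, 63]

13


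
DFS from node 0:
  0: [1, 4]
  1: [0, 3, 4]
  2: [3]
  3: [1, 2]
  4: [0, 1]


Visit 0, push [4, 1]
Visit 1, push [4, 3]
Visit 3, push [2]
Visit 2, push []
Visit 4, push []

DFS order: [0, 1, 3, 2, 4]


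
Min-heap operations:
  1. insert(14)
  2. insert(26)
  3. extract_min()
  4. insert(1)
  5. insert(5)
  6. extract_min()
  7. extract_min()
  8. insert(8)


insert(14) -> [14]
insert(26) -> [14, 26]
extract_min()->14, [26]
insert(1) -> [1, 26]
insert(5) -> [1, 26, 5]
extract_min()->1, [5, 26]
extract_min()->5, [26]
insert(8) -> [8, 26]

Final heap: [8, 26]


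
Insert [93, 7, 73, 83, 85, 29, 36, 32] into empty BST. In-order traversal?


Insert 93: root
Insert 7: L from 93
Insert 73: L from 93 -> R from 7
Insert 83: L from 93 -> R from 7 -> R from 73
Insert 85: L from 93 -> R from 7 -> R from 73 -> R from 83
Insert 29: L from 93 -> R from 7 -> L from 73
Insert 36: L from 93 -> R from 7 -> L from 73 -> R from 29
Insert 32: L from 93 -> R from 7 -> L from 73 -> R from 29 -> L from 36

In-order: [7, 29, 32, 36, 73, 83, 85, 93]


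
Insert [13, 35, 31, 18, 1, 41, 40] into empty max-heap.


Insert 13: [13]
Insert 35: [35, 13]
Insert 31: [35, 13, 31]
Insert 18: [35, 18, 31, 13]
Insert 1: [35, 18, 31, 13, 1]
Insert 41: [41, 18, 35, 13, 1, 31]
Insert 40: [41, 18, 40, 13, 1, 31, 35]

Final heap: [41, 18, 40, 13, 1, 31, 35]


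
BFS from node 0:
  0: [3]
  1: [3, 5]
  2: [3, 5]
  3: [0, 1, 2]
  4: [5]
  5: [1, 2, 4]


Visit 0, enqueue [3]
Visit 3, enqueue [1, 2]
Visit 1, enqueue [5]
Visit 2, enqueue []
Visit 5, enqueue [4]
Visit 4, enqueue []

BFS order: [0, 3, 1, 2, 5, 4]


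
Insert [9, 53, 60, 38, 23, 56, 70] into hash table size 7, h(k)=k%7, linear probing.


Insert 9: h=2 -> slot 2
Insert 53: h=4 -> slot 4
Insert 60: h=4, 1 probes -> slot 5
Insert 38: h=3 -> slot 3
Insert 23: h=2, 4 probes -> slot 6
Insert 56: h=0 -> slot 0
Insert 70: h=0, 1 probes -> slot 1

Table: [56, 70, 9, 38, 53, 60, 23]


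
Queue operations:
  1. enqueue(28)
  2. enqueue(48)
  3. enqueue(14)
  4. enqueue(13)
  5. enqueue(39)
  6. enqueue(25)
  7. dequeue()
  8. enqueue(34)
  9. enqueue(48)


enqueue(28) -> [28]
enqueue(48) -> [28, 48]
enqueue(14) -> [28, 48, 14]
enqueue(13) -> [28, 48, 14, 13]
enqueue(39) -> [28, 48, 14, 13, 39]
enqueue(25) -> [28, 48, 14, 13, 39, 25]
dequeue()->28, [48, 14, 13, 39, 25]
enqueue(34) -> [48, 14, 13, 39, 25, 34]
enqueue(48) -> [48, 14, 13, 39, 25, 34, 48]

Final queue: [48, 14, 13, 39, 25, 34, 48]


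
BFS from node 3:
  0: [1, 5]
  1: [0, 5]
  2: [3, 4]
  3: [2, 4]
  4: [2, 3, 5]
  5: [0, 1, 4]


Visit 3, enqueue [2, 4]
Visit 2, enqueue []
Visit 4, enqueue [5]
Visit 5, enqueue [0, 1]
Visit 0, enqueue []
Visit 1, enqueue []

BFS order: [3, 2, 4, 5, 0, 1]


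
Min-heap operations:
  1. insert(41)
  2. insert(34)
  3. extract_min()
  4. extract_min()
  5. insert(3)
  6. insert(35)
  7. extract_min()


insert(41) -> [41]
insert(34) -> [34, 41]
extract_min()->34, [41]
extract_min()->41, []
insert(3) -> [3]
insert(35) -> [3, 35]
extract_min()->3, [35]

Final heap: [35]


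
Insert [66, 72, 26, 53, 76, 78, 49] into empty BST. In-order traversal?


Insert 66: root
Insert 72: R from 66
Insert 26: L from 66
Insert 53: L from 66 -> R from 26
Insert 76: R from 66 -> R from 72
Insert 78: R from 66 -> R from 72 -> R from 76
Insert 49: L from 66 -> R from 26 -> L from 53

In-order: [26, 49, 53, 66, 72, 76, 78]


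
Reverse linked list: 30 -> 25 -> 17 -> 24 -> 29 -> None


Step 1: curr=30, set curr.next=prev(None) | reversed so far: 30
Step 2: curr=25, set curr.next=prev(30) | reversed so far: 25 -> 30
Step 3: curr=17, set curr.next=prev(25) | reversed so far: 17 -> 25 -> 30
Step 4: curr=24, set curr.next=prev(17) | reversed so far: 24 -> 17 -> 25 -> 30
Step 5: curr=29, set curr.next=prev(24) | reversed so far: 29 -> 24 -> 17 -> 25 -> 30

29 -> 24 -> 17 -> 25 -> 30 -> None


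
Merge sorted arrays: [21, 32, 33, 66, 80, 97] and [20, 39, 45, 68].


Take 20 from B
Take 21 from A
Take 32 from A
Take 33 from A
Take 39 from B
Take 45 from B
Take 66 from A
Take 68 from B

Merged: [20, 21, 32, 33, 39, 45, 66, 68, 80, 97]


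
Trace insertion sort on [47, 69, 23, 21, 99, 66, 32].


Initial: [47, 69, 23, 21, 99, 66, 32]
Insert 69: [47, 69, 23, 21, 99, 66, 32]
Insert 23: [23, 47, 69, 21, 99, 66, 32]
Insert 21: [21, 23, 47, 69, 99, 66, 32]
Insert 99: [21, 23, 47, 69, 99, 66, 32]
Insert 66: [21, 23, 47, 66, 69, 99, 32]
Insert 32: [21, 23, 32, 47, 66, 69, 99]

Sorted: [21, 23, 32, 47, 66, 69, 99]


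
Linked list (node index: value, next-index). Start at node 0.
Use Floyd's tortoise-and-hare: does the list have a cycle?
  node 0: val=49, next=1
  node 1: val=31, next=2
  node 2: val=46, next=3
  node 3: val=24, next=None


Floyd's tortoise (slow, +1) and hare (fast, +2):
  init: slow=0, fast=0
  step 1: slow=1, fast=2
  step 2: fast 2->3->None, no cycle

Cycle: no


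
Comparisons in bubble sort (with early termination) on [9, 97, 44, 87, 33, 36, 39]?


Algorithm: bubble sort (with early termination)
Input: [9, 97, 44, 87, 33, 36, 39]
Sorted: [9, 33, 36, 39, 44, 87, 97]

18


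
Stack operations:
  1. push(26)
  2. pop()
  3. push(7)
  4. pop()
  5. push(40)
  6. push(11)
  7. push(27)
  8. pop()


push(26) -> [26]
pop()->26, []
push(7) -> [7]
pop()->7, []
push(40) -> [40]
push(11) -> [40, 11]
push(27) -> [40, 11, 27]
pop()->27, [40, 11]

Final stack: [40, 11]


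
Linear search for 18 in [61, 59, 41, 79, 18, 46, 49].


i=0: 61!=18
i=1: 59!=18
i=2: 41!=18
i=3: 79!=18
i=4: 18==18 found!

Found at 4, 5 comps


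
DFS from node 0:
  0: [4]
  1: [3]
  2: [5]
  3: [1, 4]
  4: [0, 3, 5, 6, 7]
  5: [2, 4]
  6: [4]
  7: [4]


Visit 0, push [4]
Visit 4, push [7, 6, 5, 3]
Visit 3, push [1]
Visit 1, push []
Visit 5, push [2]
Visit 2, push []
Visit 6, push []
Visit 7, push []

DFS order: [0, 4, 3, 1, 5, 2, 6, 7]


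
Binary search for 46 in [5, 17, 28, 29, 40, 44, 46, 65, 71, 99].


Step 1: lo=0, hi=9, mid=4, val=40
Step 2: lo=5, hi=9, mid=7, val=65
Step 3: lo=5, hi=6, mid=5, val=44
Step 4: lo=6, hi=6, mid=6, val=46

Found at index 6


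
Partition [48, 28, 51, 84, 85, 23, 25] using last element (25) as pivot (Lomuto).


Pivot: 25
  23 <= 25: swap -> [23, 28, 51, 84, 85, 48, 25]
Place pivot at 1: [23, 25, 51, 84, 85, 48, 28]

Partitioned: [23, 25, 51, 84, 85, 48, 28]


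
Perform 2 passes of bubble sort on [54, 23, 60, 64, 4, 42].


Initial: [54, 23, 60, 64, 4, 42]
Pass 1: [23, 54, 60, 4, 42, 64] (3 swaps)
Pass 2: [23, 54, 4, 42, 60, 64] (2 swaps)

After 2 passes: [23, 54, 4, 42, 60, 64]


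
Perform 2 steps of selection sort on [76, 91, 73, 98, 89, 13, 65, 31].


Initial: [76, 91, 73, 98, 89, 13, 65, 31]
Step 1: min=13 at 5
  Swap: [13, 91, 73, 98, 89, 76, 65, 31]
Step 2: min=31 at 7
  Swap: [13, 31, 73, 98, 89, 76, 65, 91]

After 2 steps: [13, 31, 73, 98, 89, 76, 65, 91]


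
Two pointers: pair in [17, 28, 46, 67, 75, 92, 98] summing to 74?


lo=0(17)+hi=6(98)=115
lo=0(17)+hi=5(92)=109
lo=0(17)+hi=4(75)=92
lo=0(17)+hi=3(67)=84
lo=0(17)+hi=2(46)=63
lo=1(28)+hi=2(46)=74

Yes: 28+46=74


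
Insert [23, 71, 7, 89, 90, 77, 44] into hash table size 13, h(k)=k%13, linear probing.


Insert 23: h=10 -> slot 10
Insert 71: h=6 -> slot 6
Insert 7: h=7 -> slot 7
Insert 89: h=11 -> slot 11
Insert 90: h=12 -> slot 12
Insert 77: h=12, 1 probes -> slot 0
Insert 44: h=5 -> slot 5

Table: [77, None, None, None, None, 44, 71, 7, None, None, 23, 89, 90]


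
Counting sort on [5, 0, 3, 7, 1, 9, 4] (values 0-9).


Input: [5, 0, 3, 7, 1, 9, 4]
Counts: [1, 1, 0, 1, 1, 1, 0, 1, 0, 1]

Sorted: [0, 1, 3, 4, 5, 7, 9]


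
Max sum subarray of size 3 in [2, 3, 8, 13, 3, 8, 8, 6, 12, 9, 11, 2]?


[0:3]: 13
[1:4]: 24
[2:5]: 24
[3:6]: 24
[4:7]: 19
[5:8]: 22
[6:9]: 26
[7:10]: 27
[8:11]: 32
[9:12]: 22

Max: 32 at [8:11]


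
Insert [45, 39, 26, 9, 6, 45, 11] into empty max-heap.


Insert 45: [45]
Insert 39: [45, 39]
Insert 26: [45, 39, 26]
Insert 9: [45, 39, 26, 9]
Insert 6: [45, 39, 26, 9, 6]
Insert 45: [45, 39, 45, 9, 6, 26]
Insert 11: [45, 39, 45, 9, 6, 26, 11]

Final heap: [45, 39, 45, 9, 6, 26, 11]


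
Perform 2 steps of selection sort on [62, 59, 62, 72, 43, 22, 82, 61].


Initial: [62, 59, 62, 72, 43, 22, 82, 61]
Step 1: min=22 at 5
  Swap: [22, 59, 62, 72, 43, 62, 82, 61]
Step 2: min=43 at 4
  Swap: [22, 43, 62, 72, 59, 62, 82, 61]

After 2 steps: [22, 43, 62, 72, 59, 62, 82, 61]


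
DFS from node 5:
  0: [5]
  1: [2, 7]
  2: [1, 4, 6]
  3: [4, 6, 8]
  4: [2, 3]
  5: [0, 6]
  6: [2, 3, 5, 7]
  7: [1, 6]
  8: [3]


Visit 5, push [6, 0]
Visit 0, push []
Visit 6, push [7, 3, 2]
Visit 2, push [4, 1]
Visit 1, push [7]
Visit 7, push []
Visit 4, push [3]
Visit 3, push [8]
Visit 8, push []

DFS order: [5, 0, 6, 2, 1, 7, 4, 3, 8]


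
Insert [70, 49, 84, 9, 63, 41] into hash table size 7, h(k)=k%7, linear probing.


Insert 70: h=0 -> slot 0
Insert 49: h=0, 1 probes -> slot 1
Insert 84: h=0, 2 probes -> slot 2
Insert 9: h=2, 1 probes -> slot 3
Insert 63: h=0, 4 probes -> slot 4
Insert 41: h=6 -> slot 6

Table: [70, 49, 84, 9, 63, None, 41]


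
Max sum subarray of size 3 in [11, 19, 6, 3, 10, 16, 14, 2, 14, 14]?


[0:3]: 36
[1:4]: 28
[2:5]: 19
[3:6]: 29
[4:7]: 40
[5:8]: 32
[6:9]: 30
[7:10]: 30

Max: 40 at [4:7]


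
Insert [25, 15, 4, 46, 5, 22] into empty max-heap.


Insert 25: [25]
Insert 15: [25, 15]
Insert 4: [25, 15, 4]
Insert 46: [46, 25, 4, 15]
Insert 5: [46, 25, 4, 15, 5]
Insert 22: [46, 25, 22, 15, 5, 4]

Final heap: [46, 25, 22, 15, 5, 4]


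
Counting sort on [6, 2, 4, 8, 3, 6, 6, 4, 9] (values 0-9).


Input: [6, 2, 4, 8, 3, 6, 6, 4, 9]
Counts: [0, 0, 1, 1, 2, 0, 3, 0, 1, 1]

Sorted: [2, 3, 4, 4, 6, 6, 6, 8, 9]


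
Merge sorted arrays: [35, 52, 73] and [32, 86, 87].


Take 32 from B
Take 35 from A
Take 52 from A
Take 73 from A

Merged: [32, 35, 52, 73, 86, 87]


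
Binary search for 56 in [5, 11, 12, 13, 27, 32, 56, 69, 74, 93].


Step 1: lo=0, hi=9, mid=4, val=27
Step 2: lo=5, hi=9, mid=7, val=69
Step 3: lo=5, hi=6, mid=5, val=32
Step 4: lo=6, hi=6, mid=6, val=56

Found at index 6


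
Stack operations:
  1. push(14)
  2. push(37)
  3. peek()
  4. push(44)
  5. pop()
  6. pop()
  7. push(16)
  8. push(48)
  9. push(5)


push(14) -> [14]
push(37) -> [14, 37]
peek()->37
push(44) -> [14, 37, 44]
pop()->44, [14, 37]
pop()->37, [14]
push(16) -> [14, 16]
push(48) -> [14, 16, 48]
push(5) -> [14, 16, 48, 5]

Final stack: [14, 16, 48, 5]


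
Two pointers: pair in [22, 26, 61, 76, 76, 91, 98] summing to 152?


lo=0(22)+hi=6(98)=120
lo=1(26)+hi=6(98)=124
lo=2(61)+hi=6(98)=159
lo=2(61)+hi=5(91)=152

Yes: 61+91=152


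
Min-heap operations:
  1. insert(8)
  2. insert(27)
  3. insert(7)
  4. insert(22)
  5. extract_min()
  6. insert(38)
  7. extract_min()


insert(8) -> [8]
insert(27) -> [8, 27]
insert(7) -> [7, 27, 8]
insert(22) -> [7, 22, 8, 27]
extract_min()->7, [8, 22, 27]
insert(38) -> [8, 22, 27, 38]
extract_min()->8, [22, 38, 27]

Final heap: [22, 38, 27]


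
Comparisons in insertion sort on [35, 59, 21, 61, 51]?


Algorithm: insertion sort
Input: [35, 59, 21, 61, 51]
Sorted: [21, 35, 51, 59, 61]

7


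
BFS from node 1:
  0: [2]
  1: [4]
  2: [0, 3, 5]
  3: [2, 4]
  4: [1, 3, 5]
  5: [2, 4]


Visit 1, enqueue [4]
Visit 4, enqueue [3, 5]
Visit 3, enqueue [2]
Visit 5, enqueue []
Visit 2, enqueue [0]
Visit 0, enqueue []

BFS order: [1, 4, 3, 5, 2, 0]


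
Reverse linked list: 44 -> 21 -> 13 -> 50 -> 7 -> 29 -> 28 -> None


Step 1: curr=44, set curr.next=prev(None) | reversed so far: 44
Step 2: curr=21, set curr.next=prev(44) | reversed so far: 21 -> 44
Step 3: curr=13, set curr.next=prev(21) | reversed so far: 13 -> 21 -> 44
Step 4: curr=50, set curr.next=prev(13) | reversed so far: 50 -> 13 -> 21 -> 44
Step 5: curr=7, set curr.next=prev(50) | reversed so far: 7 -> 50 -> 13 -> 21 -> 44
Step 6: curr=29, set curr.next=prev(7) | reversed so far: 29 -> 7 -> 50 -> 13 -> 21 -> 44
Step 7: curr=28, set curr.next=prev(29) | reversed so far: 28 -> 29 -> 7 -> 50 -> 13 -> 21 -> 44

28 -> 29 -> 7 -> 50 -> 13 -> 21 -> 44 -> None


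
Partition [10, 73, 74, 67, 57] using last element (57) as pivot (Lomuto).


Pivot: 57
  10 <= 57: advance i (no swap)
Place pivot at 1: [10, 57, 74, 67, 73]

Partitioned: [10, 57, 74, 67, 73]


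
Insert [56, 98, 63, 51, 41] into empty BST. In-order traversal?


Insert 56: root
Insert 98: R from 56
Insert 63: R from 56 -> L from 98
Insert 51: L from 56
Insert 41: L from 56 -> L from 51

In-order: [41, 51, 56, 63, 98]


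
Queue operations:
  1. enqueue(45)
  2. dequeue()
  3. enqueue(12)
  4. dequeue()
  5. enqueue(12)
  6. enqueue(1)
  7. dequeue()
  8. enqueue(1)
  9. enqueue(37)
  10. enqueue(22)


enqueue(45) -> [45]
dequeue()->45, []
enqueue(12) -> [12]
dequeue()->12, []
enqueue(12) -> [12]
enqueue(1) -> [12, 1]
dequeue()->12, [1]
enqueue(1) -> [1, 1]
enqueue(37) -> [1, 1, 37]
enqueue(22) -> [1, 1, 37, 22]

Final queue: [1, 1, 37, 22]


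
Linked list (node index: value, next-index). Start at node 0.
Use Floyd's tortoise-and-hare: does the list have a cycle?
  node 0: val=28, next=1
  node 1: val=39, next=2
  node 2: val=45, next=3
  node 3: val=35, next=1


Floyd's tortoise (slow, +1) and hare (fast, +2):
  init: slow=0, fast=0
  step 1: slow=1, fast=2
  step 2: slow=2, fast=1
  step 3: slow=3, fast=3
  slow == fast at node 3: cycle detected

Cycle: yes


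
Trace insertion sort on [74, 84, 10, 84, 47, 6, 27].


Initial: [74, 84, 10, 84, 47, 6, 27]
Insert 84: [74, 84, 10, 84, 47, 6, 27]
Insert 10: [10, 74, 84, 84, 47, 6, 27]
Insert 84: [10, 74, 84, 84, 47, 6, 27]
Insert 47: [10, 47, 74, 84, 84, 6, 27]
Insert 6: [6, 10, 47, 74, 84, 84, 27]
Insert 27: [6, 10, 27, 47, 74, 84, 84]

Sorted: [6, 10, 27, 47, 74, 84, 84]


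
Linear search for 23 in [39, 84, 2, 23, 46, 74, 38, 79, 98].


i=0: 39!=23
i=1: 84!=23
i=2: 2!=23
i=3: 23==23 found!

Found at 3, 4 comps


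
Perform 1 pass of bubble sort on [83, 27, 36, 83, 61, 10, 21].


Initial: [83, 27, 36, 83, 61, 10, 21]
Pass 1: [27, 36, 83, 61, 10, 21, 83] (5 swaps)

After 1 pass: [27, 36, 83, 61, 10, 21, 83]


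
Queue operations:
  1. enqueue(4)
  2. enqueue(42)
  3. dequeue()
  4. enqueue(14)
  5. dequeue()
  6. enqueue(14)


enqueue(4) -> [4]
enqueue(42) -> [4, 42]
dequeue()->4, [42]
enqueue(14) -> [42, 14]
dequeue()->42, [14]
enqueue(14) -> [14, 14]

Final queue: [14, 14]


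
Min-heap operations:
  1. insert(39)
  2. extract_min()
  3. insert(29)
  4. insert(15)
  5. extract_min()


insert(39) -> [39]
extract_min()->39, []
insert(29) -> [29]
insert(15) -> [15, 29]
extract_min()->15, [29]

Final heap: [29]


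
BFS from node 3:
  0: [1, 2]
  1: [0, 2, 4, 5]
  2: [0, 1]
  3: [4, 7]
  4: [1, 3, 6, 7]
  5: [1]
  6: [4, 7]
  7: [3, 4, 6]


Visit 3, enqueue [4, 7]
Visit 4, enqueue [1, 6]
Visit 7, enqueue []
Visit 1, enqueue [0, 2, 5]
Visit 6, enqueue []
Visit 0, enqueue []
Visit 2, enqueue []
Visit 5, enqueue []

BFS order: [3, 4, 7, 1, 6, 0, 2, 5]


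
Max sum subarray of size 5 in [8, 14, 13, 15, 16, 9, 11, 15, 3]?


[0:5]: 66
[1:6]: 67
[2:7]: 64
[3:8]: 66
[4:9]: 54

Max: 67 at [1:6]


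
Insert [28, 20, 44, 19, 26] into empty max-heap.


Insert 28: [28]
Insert 20: [28, 20]
Insert 44: [44, 20, 28]
Insert 19: [44, 20, 28, 19]
Insert 26: [44, 26, 28, 19, 20]

Final heap: [44, 26, 28, 19, 20]


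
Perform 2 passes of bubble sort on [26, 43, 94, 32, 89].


Initial: [26, 43, 94, 32, 89]
Pass 1: [26, 43, 32, 89, 94] (2 swaps)
Pass 2: [26, 32, 43, 89, 94] (1 swaps)

After 2 passes: [26, 32, 43, 89, 94]


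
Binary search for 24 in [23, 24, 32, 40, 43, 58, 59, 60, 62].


Step 1: lo=0, hi=8, mid=4, val=43
Step 2: lo=0, hi=3, mid=1, val=24

Found at index 1


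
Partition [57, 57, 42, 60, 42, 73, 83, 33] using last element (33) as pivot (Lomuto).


Pivot: 33
Place pivot at 0: [33, 57, 42, 60, 42, 73, 83, 57]

Partitioned: [33, 57, 42, 60, 42, 73, 83, 57]


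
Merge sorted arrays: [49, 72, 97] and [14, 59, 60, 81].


Take 14 from B
Take 49 from A
Take 59 from B
Take 60 from B
Take 72 from A
Take 81 from B

Merged: [14, 49, 59, 60, 72, 81, 97]


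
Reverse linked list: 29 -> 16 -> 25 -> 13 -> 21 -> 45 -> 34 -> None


Step 1: curr=29, set curr.next=prev(None) | reversed so far: 29
Step 2: curr=16, set curr.next=prev(29) | reversed so far: 16 -> 29
Step 3: curr=25, set curr.next=prev(16) | reversed so far: 25 -> 16 -> 29
Step 4: curr=13, set curr.next=prev(25) | reversed so far: 13 -> 25 -> 16 -> 29
Step 5: curr=21, set curr.next=prev(13) | reversed so far: 21 -> 13 -> 25 -> 16 -> 29
Step 6: curr=45, set curr.next=prev(21) | reversed so far: 45 -> 21 -> 13 -> 25 -> 16 -> 29
Step 7: curr=34, set curr.next=prev(45) | reversed so far: 34 -> 45 -> 21 -> 13 -> 25 -> 16 -> 29

34 -> 45 -> 21 -> 13 -> 25 -> 16 -> 29 -> None


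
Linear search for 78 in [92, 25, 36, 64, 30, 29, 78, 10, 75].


i=0: 92!=78
i=1: 25!=78
i=2: 36!=78
i=3: 64!=78
i=4: 30!=78
i=5: 29!=78
i=6: 78==78 found!

Found at 6, 7 comps


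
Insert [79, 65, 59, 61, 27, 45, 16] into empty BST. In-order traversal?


Insert 79: root
Insert 65: L from 79
Insert 59: L from 79 -> L from 65
Insert 61: L from 79 -> L from 65 -> R from 59
Insert 27: L from 79 -> L from 65 -> L from 59
Insert 45: L from 79 -> L from 65 -> L from 59 -> R from 27
Insert 16: L from 79 -> L from 65 -> L from 59 -> L from 27

In-order: [16, 27, 45, 59, 61, 65, 79]


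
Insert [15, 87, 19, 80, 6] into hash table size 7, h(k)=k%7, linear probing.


Insert 15: h=1 -> slot 1
Insert 87: h=3 -> slot 3
Insert 19: h=5 -> slot 5
Insert 80: h=3, 1 probes -> slot 4
Insert 6: h=6 -> slot 6

Table: [None, 15, None, 87, 80, 19, 6]


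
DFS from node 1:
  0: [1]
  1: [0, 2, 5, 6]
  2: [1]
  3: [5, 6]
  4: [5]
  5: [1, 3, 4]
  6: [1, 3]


Visit 1, push [6, 5, 2, 0]
Visit 0, push []
Visit 2, push []
Visit 5, push [4, 3]
Visit 3, push [6]
Visit 6, push []
Visit 4, push []

DFS order: [1, 0, 2, 5, 3, 6, 4]


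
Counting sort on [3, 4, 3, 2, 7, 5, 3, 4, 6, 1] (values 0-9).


Input: [3, 4, 3, 2, 7, 5, 3, 4, 6, 1]
Counts: [0, 1, 1, 3, 2, 1, 1, 1, 0, 0]

Sorted: [1, 2, 3, 3, 3, 4, 4, 5, 6, 7]


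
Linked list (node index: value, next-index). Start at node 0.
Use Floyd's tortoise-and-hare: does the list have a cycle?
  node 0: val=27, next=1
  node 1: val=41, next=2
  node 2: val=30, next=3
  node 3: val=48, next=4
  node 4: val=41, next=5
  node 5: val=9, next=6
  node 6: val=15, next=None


Floyd's tortoise (slow, +1) and hare (fast, +2):
  init: slow=0, fast=0
  step 1: slow=1, fast=2
  step 2: slow=2, fast=4
  step 3: slow=3, fast=6
  step 4: fast -> None, no cycle

Cycle: no


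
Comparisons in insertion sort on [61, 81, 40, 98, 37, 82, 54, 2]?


Algorithm: insertion sort
Input: [61, 81, 40, 98, 37, 82, 54, 2]
Sorted: [2, 37, 40, 54, 61, 81, 82, 98]

22


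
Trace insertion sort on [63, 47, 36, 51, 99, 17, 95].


Initial: [63, 47, 36, 51, 99, 17, 95]
Insert 47: [47, 63, 36, 51, 99, 17, 95]
Insert 36: [36, 47, 63, 51, 99, 17, 95]
Insert 51: [36, 47, 51, 63, 99, 17, 95]
Insert 99: [36, 47, 51, 63, 99, 17, 95]
Insert 17: [17, 36, 47, 51, 63, 99, 95]
Insert 95: [17, 36, 47, 51, 63, 95, 99]

Sorted: [17, 36, 47, 51, 63, 95, 99]


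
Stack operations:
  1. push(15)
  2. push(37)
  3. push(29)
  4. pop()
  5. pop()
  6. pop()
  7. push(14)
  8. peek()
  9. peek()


push(15) -> [15]
push(37) -> [15, 37]
push(29) -> [15, 37, 29]
pop()->29, [15, 37]
pop()->37, [15]
pop()->15, []
push(14) -> [14]
peek()->14
peek()->14

Final stack: [14]


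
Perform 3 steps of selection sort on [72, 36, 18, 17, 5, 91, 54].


Initial: [72, 36, 18, 17, 5, 91, 54]
Step 1: min=5 at 4
  Swap: [5, 36, 18, 17, 72, 91, 54]
Step 2: min=17 at 3
  Swap: [5, 17, 18, 36, 72, 91, 54]
Step 3: min=18 at 2
  Swap: [5, 17, 18, 36, 72, 91, 54]

After 3 steps: [5, 17, 18, 36, 72, 91, 54]


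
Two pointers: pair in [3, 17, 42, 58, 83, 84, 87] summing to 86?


lo=0(3)+hi=6(87)=90
lo=0(3)+hi=5(84)=87
lo=0(3)+hi=4(83)=86

Yes: 3+83=86


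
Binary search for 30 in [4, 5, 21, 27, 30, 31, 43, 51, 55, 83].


Step 1: lo=0, hi=9, mid=4, val=30

Found at index 4


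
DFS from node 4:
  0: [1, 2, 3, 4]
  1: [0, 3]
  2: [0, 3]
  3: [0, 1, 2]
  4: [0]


Visit 4, push [0]
Visit 0, push [3, 2, 1]
Visit 1, push [3]
Visit 3, push [2]
Visit 2, push []

DFS order: [4, 0, 1, 3, 2]


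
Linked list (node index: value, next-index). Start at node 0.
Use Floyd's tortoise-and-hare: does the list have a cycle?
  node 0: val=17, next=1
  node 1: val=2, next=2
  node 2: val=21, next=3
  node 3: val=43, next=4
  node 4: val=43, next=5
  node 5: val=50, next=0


Floyd's tortoise (slow, +1) and hare (fast, +2):
  init: slow=0, fast=0
  step 1: slow=1, fast=2
  step 2: slow=2, fast=4
  step 3: slow=3, fast=0
  step 4: slow=4, fast=2
  step 5: slow=5, fast=4
  step 6: slow=0, fast=0
  slow == fast at node 0: cycle detected

Cycle: yes


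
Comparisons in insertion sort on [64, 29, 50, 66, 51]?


Algorithm: insertion sort
Input: [64, 29, 50, 66, 51]
Sorted: [29, 50, 51, 64, 66]

7


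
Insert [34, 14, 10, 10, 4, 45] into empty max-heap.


Insert 34: [34]
Insert 14: [34, 14]
Insert 10: [34, 14, 10]
Insert 10: [34, 14, 10, 10]
Insert 4: [34, 14, 10, 10, 4]
Insert 45: [45, 14, 34, 10, 4, 10]

Final heap: [45, 14, 34, 10, 4, 10]


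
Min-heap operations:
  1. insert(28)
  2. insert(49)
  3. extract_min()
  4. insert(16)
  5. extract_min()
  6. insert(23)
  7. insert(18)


insert(28) -> [28]
insert(49) -> [28, 49]
extract_min()->28, [49]
insert(16) -> [16, 49]
extract_min()->16, [49]
insert(23) -> [23, 49]
insert(18) -> [18, 49, 23]

Final heap: [18, 49, 23]


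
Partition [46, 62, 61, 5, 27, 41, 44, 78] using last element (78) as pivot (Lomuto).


Pivot: 78
  46 <= 78: advance i (no swap)
  62 <= 78: advance i (no swap)
  61 <= 78: advance i (no swap)
  5 <= 78: advance i (no swap)
  27 <= 78: advance i (no swap)
  41 <= 78: advance i (no swap)
  44 <= 78: advance i (no swap)
Place pivot at 7: [46, 62, 61, 5, 27, 41, 44, 78]

Partitioned: [46, 62, 61, 5, 27, 41, 44, 78]


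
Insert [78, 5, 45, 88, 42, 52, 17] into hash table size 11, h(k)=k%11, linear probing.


Insert 78: h=1 -> slot 1
Insert 5: h=5 -> slot 5
Insert 45: h=1, 1 probes -> slot 2
Insert 88: h=0 -> slot 0
Insert 42: h=9 -> slot 9
Insert 52: h=8 -> slot 8
Insert 17: h=6 -> slot 6

Table: [88, 78, 45, None, None, 5, 17, None, 52, 42, None]


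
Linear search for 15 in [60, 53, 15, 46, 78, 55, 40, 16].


i=0: 60!=15
i=1: 53!=15
i=2: 15==15 found!

Found at 2, 3 comps


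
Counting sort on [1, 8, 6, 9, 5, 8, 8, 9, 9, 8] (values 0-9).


Input: [1, 8, 6, 9, 5, 8, 8, 9, 9, 8]
Counts: [0, 1, 0, 0, 0, 1, 1, 0, 4, 3]

Sorted: [1, 5, 6, 8, 8, 8, 8, 9, 9, 9]


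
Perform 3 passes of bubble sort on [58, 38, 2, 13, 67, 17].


Initial: [58, 38, 2, 13, 67, 17]
Pass 1: [38, 2, 13, 58, 17, 67] (4 swaps)
Pass 2: [2, 13, 38, 17, 58, 67] (3 swaps)
Pass 3: [2, 13, 17, 38, 58, 67] (1 swaps)

After 3 passes: [2, 13, 17, 38, 58, 67]


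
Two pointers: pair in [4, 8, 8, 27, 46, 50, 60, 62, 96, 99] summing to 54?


lo=0(4)+hi=9(99)=103
lo=0(4)+hi=8(96)=100
lo=0(4)+hi=7(62)=66
lo=0(4)+hi=6(60)=64
lo=0(4)+hi=5(50)=54

Yes: 4+50=54


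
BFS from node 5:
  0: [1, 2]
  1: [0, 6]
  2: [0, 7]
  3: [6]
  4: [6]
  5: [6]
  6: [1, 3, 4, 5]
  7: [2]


Visit 5, enqueue [6]
Visit 6, enqueue [1, 3, 4]
Visit 1, enqueue [0]
Visit 3, enqueue []
Visit 4, enqueue []
Visit 0, enqueue [2]
Visit 2, enqueue [7]
Visit 7, enqueue []

BFS order: [5, 6, 1, 3, 4, 0, 2, 7]


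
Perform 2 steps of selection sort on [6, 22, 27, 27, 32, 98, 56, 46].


Initial: [6, 22, 27, 27, 32, 98, 56, 46]
Step 1: min=6 at 0
  Swap: [6, 22, 27, 27, 32, 98, 56, 46]
Step 2: min=22 at 1
  Swap: [6, 22, 27, 27, 32, 98, 56, 46]

After 2 steps: [6, 22, 27, 27, 32, 98, 56, 46]


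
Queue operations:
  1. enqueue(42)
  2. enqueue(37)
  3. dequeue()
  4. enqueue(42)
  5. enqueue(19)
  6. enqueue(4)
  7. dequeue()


enqueue(42) -> [42]
enqueue(37) -> [42, 37]
dequeue()->42, [37]
enqueue(42) -> [37, 42]
enqueue(19) -> [37, 42, 19]
enqueue(4) -> [37, 42, 19, 4]
dequeue()->37, [42, 19, 4]

Final queue: [42, 19, 4]


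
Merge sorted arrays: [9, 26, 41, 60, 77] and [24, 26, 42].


Take 9 from A
Take 24 from B
Take 26 from A
Take 26 from B
Take 41 from A
Take 42 from B

Merged: [9, 24, 26, 26, 41, 42, 60, 77]


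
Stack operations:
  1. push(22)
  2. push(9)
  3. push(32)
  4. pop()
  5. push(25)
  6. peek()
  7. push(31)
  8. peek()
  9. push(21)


push(22) -> [22]
push(9) -> [22, 9]
push(32) -> [22, 9, 32]
pop()->32, [22, 9]
push(25) -> [22, 9, 25]
peek()->25
push(31) -> [22, 9, 25, 31]
peek()->31
push(21) -> [22, 9, 25, 31, 21]

Final stack: [22, 9, 25, 31, 21]


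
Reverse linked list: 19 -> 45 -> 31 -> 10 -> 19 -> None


Step 1: curr=19, set curr.next=prev(None) | reversed so far: 19
Step 2: curr=45, set curr.next=prev(19) | reversed so far: 45 -> 19
Step 3: curr=31, set curr.next=prev(45) | reversed so far: 31 -> 45 -> 19
Step 4: curr=10, set curr.next=prev(31) | reversed so far: 10 -> 31 -> 45 -> 19
Step 5: curr=19, set curr.next=prev(10) | reversed so far: 19 -> 10 -> 31 -> 45 -> 19

19 -> 10 -> 31 -> 45 -> 19 -> None


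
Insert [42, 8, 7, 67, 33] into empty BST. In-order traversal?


Insert 42: root
Insert 8: L from 42
Insert 7: L from 42 -> L from 8
Insert 67: R from 42
Insert 33: L from 42 -> R from 8

In-order: [7, 8, 33, 42, 67]


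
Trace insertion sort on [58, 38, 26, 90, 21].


Initial: [58, 38, 26, 90, 21]
Insert 38: [38, 58, 26, 90, 21]
Insert 26: [26, 38, 58, 90, 21]
Insert 90: [26, 38, 58, 90, 21]
Insert 21: [21, 26, 38, 58, 90]

Sorted: [21, 26, 38, 58, 90]


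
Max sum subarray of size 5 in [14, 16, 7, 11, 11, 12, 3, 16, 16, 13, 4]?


[0:5]: 59
[1:6]: 57
[2:7]: 44
[3:8]: 53
[4:9]: 58
[5:10]: 60
[6:11]: 52

Max: 60 at [5:10]


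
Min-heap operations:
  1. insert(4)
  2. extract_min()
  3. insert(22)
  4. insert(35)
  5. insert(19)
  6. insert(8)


insert(4) -> [4]
extract_min()->4, []
insert(22) -> [22]
insert(35) -> [22, 35]
insert(19) -> [19, 35, 22]
insert(8) -> [8, 19, 22, 35]

Final heap: [8, 19, 22, 35]


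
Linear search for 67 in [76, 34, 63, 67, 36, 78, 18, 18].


i=0: 76!=67
i=1: 34!=67
i=2: 63!=67
i=3: 67==67 found!

Found at 3, 4 comps


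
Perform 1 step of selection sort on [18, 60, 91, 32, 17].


Initial: [18, 60, 91, 32, 17]
Step 1: min=17 at 4
  Swap: [17, 60, 91, 32, 18]

After 1 step: [17, 60, 91, 32, 18]


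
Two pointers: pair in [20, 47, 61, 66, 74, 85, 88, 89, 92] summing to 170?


lo=0(20)+hi=8(92)=112
lo=1(47)+hi=8(92)=139
lo=2(61)+hi=8(92)=153
lo=3(66)+hi=8(92)=158
lo=4(74)+hi=8(92)=166
lo=5(85)+hi=8(92)=177
lo=5(85)+hi=7(89)=174
lo=5(85)+hi=6(88)=173

No pair found


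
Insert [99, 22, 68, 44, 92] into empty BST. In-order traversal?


Insert 99: root
Insert 22: L from 99
Insert 68: L from 99 -> R from 22
Insert 44: L from 99 -> R from 22 -> L from 68
Insert 92: L from 99 -> R from 22 -> R from 68

In-order: [22, 44, 68, 92, 99]


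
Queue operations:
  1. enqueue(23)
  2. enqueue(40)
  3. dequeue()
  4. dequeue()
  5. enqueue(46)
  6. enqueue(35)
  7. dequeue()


enqueue(23) -> [23]
enqueue(40) -> [23, 40]
dequeue()->23, [40]
dequeue()->40, []
enqueue(46) -> [46]
enqueue(35) -> [46, 35]
dequeue()->46, [35]

Final queue: [35]


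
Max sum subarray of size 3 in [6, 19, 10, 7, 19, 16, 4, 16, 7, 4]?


[0:3]: 35
[1:4]: 36
[2:5]: 36
[3:6]: 42
[4:7]: 39
[5:8]: 36
[6:9]: 27
[7:10]: 27

Max: 42 at [3:6]


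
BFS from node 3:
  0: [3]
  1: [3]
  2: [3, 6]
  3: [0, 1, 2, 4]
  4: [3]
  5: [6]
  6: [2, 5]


Visit 3, enqueue [0, 1, 2, 4]
Visit 0, enqueue []
Visit 1, enqueue []
Visit 2, enqueue [6]
Visit 4, enqueue []
Visit 6, enqueue [5]
Visit 5, enqueue []

BFS order: [3, 0, 1, 2, 4, 6, 5]


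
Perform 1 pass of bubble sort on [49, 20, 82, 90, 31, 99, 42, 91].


Initial: [49, 20, 82, 90, 31, 99, 42, 91]
Pass 1: [20, 49, 82, 31, 90, 42, 91, 99] (4 swaps)

After 1 pass: [20, 49, 82, 31, 90, 42, 91, 99]


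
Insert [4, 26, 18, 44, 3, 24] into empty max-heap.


Insert 4: [4]
Insert 26: [26, 4]
Insert 18: [26, 4, 18]
Insert 44: [44, 26, 18, 4]
Insert 3: [44, 26, 18, 4, 3]
Insert 24: [44, 26, 24, 4, 3, 18]

Final heap: [44, 26, 24, 4, 3, 18]


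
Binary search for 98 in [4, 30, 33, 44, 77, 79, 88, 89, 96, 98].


Step 1: lo=0, hi=9, mid=4, val=77
Step 2: lo=5, hi=9, mid=7, val=89
Step 3: lo=8, hi=9, mid=8, val=96
Step 4: lo=9, hi=9, mid=9, val=98

Found at index 9


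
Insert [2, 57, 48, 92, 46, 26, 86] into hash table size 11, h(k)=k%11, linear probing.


Insert 2: h=2 -> slot 2
Insert 57: h=2, 1 probes -> slot 3
Insert 48: h=4 -> slot 4
Insert 92: h=4, 1 probes -> slot 5
Insert 46: h=2, 4 probes -> slot 6
Insert 26: h=4, 3 probes -> slot 7
Insert 86: h=9 -> slot 9

Table: [None, None, 2, 57, 48, 92, 46, 26, None, 86, None]


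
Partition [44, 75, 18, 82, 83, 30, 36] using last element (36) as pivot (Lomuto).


Pivot: 36
  18 <= 36: swap -> [18, 75, 44, 82, 83, 30, 36]
  30 <= 36: swap -> [18, 30, 44, 82, 83, 75, 36]
Place pivot at 2: [18, 30, 36, 82, 83, 75, 44]

Partitioned: [18, 30, 36, 82, 83, 75, 44]


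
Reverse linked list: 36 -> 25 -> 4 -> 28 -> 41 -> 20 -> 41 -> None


Step 1: curr=36, set curr.next=prev(None) | reversed so far: 36
Step 2: curr=25, set curr.next=prev(36) | reversed so far: 25 -> 36
Step 3: curr=4, set curr.next=prev(25) | reversed so far: 4 -> 25 -> 36
Step 4: curr=28, set curr.next=prev(4) | reversed so far: 28 -> 4 -> 25 -> 36
Step 5: curr=41, set curr.next=prev(28) | reversed so far: 41 -> 28 -> 4 -> 25 -> 36
Step 6: curr=20, set curr.next=prev(41) | reversed so far: 20 -> 41 -> 28 -> 4 -> 25 -> 36
Step 7: curr=41, set curr.next=prev(20) | reversed so far: 41 -> 20 -> 41 -> 28 -> 4 -> 25 -> 36

41 -> 20 -> 41 -> 28 -> 4 -> 25 -> 36 -> None


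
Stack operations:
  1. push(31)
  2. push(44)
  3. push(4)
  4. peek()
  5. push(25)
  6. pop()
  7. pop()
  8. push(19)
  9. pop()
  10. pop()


push(31) -> [31]
push(44) -> [31, 44]
push(4) -> [31, 44, 4]
peek()->4
push(25) -> [31, 44, 4, 25]
pop()->25, [31, 44, 4]
pop()->4, [31, 44]
push(19) -> [31, 44, 19]
pop()->19, [31, 44]
pop()->44, [31]

Final stack: [31]


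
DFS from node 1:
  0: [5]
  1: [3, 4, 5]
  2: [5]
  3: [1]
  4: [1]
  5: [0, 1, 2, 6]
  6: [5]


Visit 1, push [5, 4, 3]
Visit 3, push []
Visit 4, push []
Visit 5, push [6, 2, 0]
Visit 0, push []
Visit 2, push []
Visit 6, push []

DFS order: [1, 3, 4, 5, 0, 2, 6]


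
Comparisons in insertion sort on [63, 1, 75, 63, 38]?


Algorithm: insertion sort
Input: [63, 1, 75, 63, 38]
Sorted: [1, 38, 63, 63, 75]

8


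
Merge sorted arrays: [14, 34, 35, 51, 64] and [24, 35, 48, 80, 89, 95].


Take 14 from A
Take 24 from B
Take 34 from A
Take 35 from A
Take 35 from B
Take 48 from B
Take 51 from A
Take 64 from A

Merged: [14, 24, 34, 35, 35, 48, 51, 64, 80, 89, 95]


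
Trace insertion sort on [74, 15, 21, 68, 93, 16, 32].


Initial: [74, 15, 21, 68, 93, 16, 32]
Insert 15: [15, 74, 21, 68, 93, 16, 32]
Insert 21: [15, 21, 74, 68, 93, 16, 32]
Insert 68: [15, 21, 68, 74, 93, 16, 32]
Insert 93: [15, 21, 68, 74, 93, 16, 32]
Insert 16: [15, 16, 21, 68, 74, 93, 32]
Insert 32: [15, 16, 21, 32, 68, 74, 93]

Sorted: [15, 16, 21, 32, 68, 74, 93]


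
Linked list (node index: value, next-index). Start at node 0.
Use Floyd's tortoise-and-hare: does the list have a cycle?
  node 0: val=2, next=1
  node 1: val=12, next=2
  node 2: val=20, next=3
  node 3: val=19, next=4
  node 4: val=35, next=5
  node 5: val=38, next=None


Floyd's tortoise (slow, +1) and hare (fast, +2):
  init: slow=0, fast=0
  step 1: slow=1, fast=2
  step 2: slow=2, fast=4
  step 3: fast 4->5->None, no cycle

Cycle: no


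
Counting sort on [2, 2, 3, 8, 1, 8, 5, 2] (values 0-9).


Input: [2, 2, 3, 8, 1, 8, 5, 2]
Counts: [0, 1, 3, 1, 0, 1, 0, 0, 2, 0]

Sorted: [1, 2, 2, 2, 3, 5, 8, 8]


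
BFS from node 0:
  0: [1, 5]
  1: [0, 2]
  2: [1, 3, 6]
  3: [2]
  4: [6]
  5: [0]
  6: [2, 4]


Visit 0, enqueue [1, 5]
Visit 1, enqueue [2]
Visit 5, enqueue []
Visit 2, enqueue [3, 6]
Visit 3, enqueue []
Visit 6, enqueue [4]
Visit 4, enqueue []

BFS order: [0, 1, 5, 2, 3, 6, 4]


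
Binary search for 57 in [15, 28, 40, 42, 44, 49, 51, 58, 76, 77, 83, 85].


Step 1: lo=0, hi=11, mid=5, val=49
Step 2: lo=6, hi=11, mid=8, val=76
Step 3: lo=6, hi=7, mid=6, val=51
Step 4: lo=7, hi=7, mid=7, val=58

Not found


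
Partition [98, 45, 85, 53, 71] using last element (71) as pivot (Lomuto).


Pivot: 71
  45 <= 71: swap -> [45, 98, 85, 53, 71]
  53 <= 71: swap -> [45, 53, 85, 98, 71]
Place pivot at 2: [45, 53, 71, 98, 85]

Partitioned: [45, 53, 71, 98, 85]


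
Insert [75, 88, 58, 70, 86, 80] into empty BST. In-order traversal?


Insert 75: root
Insert 88: R from 75
Insert 58: L from 75
Insert 70: L from 75 -> R from 58
Insert 86: R from 75 -> L from 88
Insert 80: R from 75 -> L from 88 -> L from 86

In-order: [58, 70, 75, 80, 86, 88]


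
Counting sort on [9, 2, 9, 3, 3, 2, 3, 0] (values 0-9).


Input: [9, 2, 9, 3, 3, 2, 3, 0]
Counts: [1, 0, 2, 3, 0, 0, 0, 0, 0, 2]

Sorted: [0, 2, 2, 3, 3, 3, 9, 9]


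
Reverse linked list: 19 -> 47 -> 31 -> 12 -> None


Step 1: curr=19, set curr.next=prev(None) | reversed so far: 19
Step 2: curr=47, set curr.next=prev(19) | reversed so far: 47 -> 19
Step 3: curr=31, set curr.next=prev(47) | reversed so far: 31 -> 47 -> 19
Step 4: curr=12, set curr.next=prev(31) | reversed so far: 12 -> 31 -> 47 -> 19

12 -> 31 -> 47 -> 19 -> None


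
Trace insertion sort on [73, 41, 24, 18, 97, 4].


Initial: [73, 41, 24, 18, 97, 4]
Insert 41: [41, 73, 24, 18, 97, 4]
Insert 24: [24, 41, 73, 18, 97, 4]
Insert 18: [18, 24, 41, 73, 97, 4]
Insert 97: [18, 24, 41, 73, 97, 4]
Insert 4: [4, 18, 24, 41, 73, 97]

Sorted: [4, 18, 24, 41, 73, 97]


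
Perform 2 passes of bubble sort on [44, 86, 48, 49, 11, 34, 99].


Initial: [44, 86, 48, 49, 11, 34, 99]
Pass 1: [44, 48, 49, 11, 34, 86, 99] (4 swaps)
Pass 2: [44, 48, 11, 34, 49, 86, 99] (2 swaps)

After 2 passes: [44, 48, 11, 34, 49, 86, 99]


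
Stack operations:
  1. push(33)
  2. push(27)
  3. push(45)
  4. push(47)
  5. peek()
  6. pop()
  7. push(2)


push(33) -> [33]
push(27) -> [33, 27]
push(45) -> [33, 27, 45]
push(47) -> [33, 27, 45, 47]
peek()->47
pop()->47, [33, 27, 45]
push(2) -> [33, 27, 45, 2]

Final stack: [33, 27, 45, 2]


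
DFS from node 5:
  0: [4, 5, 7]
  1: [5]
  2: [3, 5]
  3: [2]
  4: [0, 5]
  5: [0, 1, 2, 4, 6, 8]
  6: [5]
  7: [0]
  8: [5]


Visit 5, push [8, 6, 4, 2, 1, 0]
Visit 0, push [7, 4]
Visit 4, push []
Visit 7, push []
Visit 1, push []
Visit 2, push [3]
Visit 3, push []
Visit 6, push []
Visit 8, push []

DFS order: [5, 0, 4, 7, 1, 2, 3, 6, 8]


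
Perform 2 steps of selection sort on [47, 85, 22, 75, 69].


Initial: [47, 85, 22, 75, 69]
Step 1: min=22 at 2
  Swap: [22, 85, 47, 75, 69]
Step 2: min=47 at 2
  Swap: [22, 47, 85, 75, 69]

After 2 steps: [22, 47, 85, 75, 69]


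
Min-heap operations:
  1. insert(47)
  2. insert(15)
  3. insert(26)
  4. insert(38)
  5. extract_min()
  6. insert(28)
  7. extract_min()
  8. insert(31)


insert(47) -> [47]
insert(15) -> [15, 47]
insert(26) -> [15, 47, 26]
insert(38) -> [15, 38, 26, 47]
extract_min()->15, [26, 38, 47]
insert(28) -> [26, 28, 47, 38]
extract_min()->26, [28, 38, 47]
insert(31) -> [28, 31, 47, 38]

Final heap: [28, 31, 47, 38]


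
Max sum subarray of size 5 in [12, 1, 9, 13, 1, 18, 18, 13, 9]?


[0:5]: 36
[1:6]: 42
[2:7]: 59
[3:8]: 63
[4:9]: 59

Max: 63 at [3:8]


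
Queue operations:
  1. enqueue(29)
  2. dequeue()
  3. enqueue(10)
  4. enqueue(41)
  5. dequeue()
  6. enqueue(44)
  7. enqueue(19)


enqueue(29) -> [29]
dequeue()->29, []
enqueue(10) -> [10]
enqueue(41) -> [10, 41]
dequeue()->10, [41]
enqueue(44) -> [41, 44]
enqueue(19) -> [41, 44, 19]

Final queue: [41, 44, 19]


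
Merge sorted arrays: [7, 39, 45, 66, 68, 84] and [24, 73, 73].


Take 7 from A
Take 24 from B
Take 39 from A
Take 45 from A
Take 66 from A
Take 68 from A
Take 73 from B
Take 73 from B

Merged: [7, 24, 39, 45, 66, 68, 73, 73, 84]


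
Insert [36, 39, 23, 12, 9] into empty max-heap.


Insert 36: [36]
Insert 39: [39, 36]
Insert 23: [39, 36, 23]
Insert 12: [39, 36, 23, 12]
Insert 9: [39, 36, 23, 12, 9]

Final heap: [39, 36, 23, 12, 9]


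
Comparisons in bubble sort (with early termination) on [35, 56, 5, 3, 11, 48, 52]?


Algorithm: bubble sort (with early termination)
Input: [35, 56, 5, 3, 11, 48, 52]
Sorted: [3, 5, 11, 35, 48, 52, 56]

18


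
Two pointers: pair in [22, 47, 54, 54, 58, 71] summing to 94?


lo=0(22)+hi=5(71)=93
lo=1(47)+hi=5(71)=118
lo=1(47)+hi=4(58)=105
lo=1(47)+hi=3(54)=101
lo=1(47)+hi=2(54)=101

No pair found


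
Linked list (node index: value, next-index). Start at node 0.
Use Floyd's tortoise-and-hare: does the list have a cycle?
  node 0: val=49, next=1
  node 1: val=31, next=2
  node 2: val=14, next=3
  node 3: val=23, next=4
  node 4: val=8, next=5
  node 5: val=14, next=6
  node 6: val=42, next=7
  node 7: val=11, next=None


Floyd's tortoise (slow, +1) and hare (fast, +2):
  init: slow=0, fast=0
  step 1: slow=1, fast=2
  step 2: slow=2, fast=4
  step 3: slow=3, fast=6
  step 4: fast 6->7->None, no cycle

Cycle: no


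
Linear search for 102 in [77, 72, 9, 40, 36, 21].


i=0: 77!=102
i=1: 72!=102
i=2: 9!=102
i=3: 40!=102
i=4: 36!=102
i=5: 21!=102

Not found, 6 comps


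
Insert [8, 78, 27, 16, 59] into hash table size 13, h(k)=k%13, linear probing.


Insert 8: h=8 -> slot 8
Insert 78: h=0 -> slot 0
Insert 27: h=1 -> slot 1
Insert 16: h=3 -> slot 3
Insert 59: h=7 -> slot 7

Table: [78, 27, None, 16, None, None, None, 59, 8, None, None, None, None]


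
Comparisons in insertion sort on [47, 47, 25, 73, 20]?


Algorithm: insertion sort
Input: [47, 47, 25, 73, 20]
Sorted: [20, 25, 47, 47, 73]

8


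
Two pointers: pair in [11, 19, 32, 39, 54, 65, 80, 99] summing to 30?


lo=0(11)+hi=7(99)=110
lo=0(11)+hi=6(80)=91
lo=0(11)+hi=5(65)=76
lo=0(11)+hi=4(54)=65
lo=0(11)+hi=3(39)=50
lo=0(11)+hi=2(32)=43
lo=0(11)+hi=1(19)=30

Yes: 11+19=30


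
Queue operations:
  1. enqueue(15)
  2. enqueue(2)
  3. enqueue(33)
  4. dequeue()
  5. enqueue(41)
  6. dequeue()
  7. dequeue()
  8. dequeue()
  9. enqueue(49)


enqueue(15) -> [15]
enqueue(2) -> [15, 2]
enqueue(33) -> [15, 2, 33]
dequeue()->15, [2, 33]
enqueue(41) -> [2, 33, 41]
dequeue()->2, [33, 41]
dequeue()->33, [41]
dequeue()->41, []
enqueue(49) -> [49]

Final queue: [49]
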